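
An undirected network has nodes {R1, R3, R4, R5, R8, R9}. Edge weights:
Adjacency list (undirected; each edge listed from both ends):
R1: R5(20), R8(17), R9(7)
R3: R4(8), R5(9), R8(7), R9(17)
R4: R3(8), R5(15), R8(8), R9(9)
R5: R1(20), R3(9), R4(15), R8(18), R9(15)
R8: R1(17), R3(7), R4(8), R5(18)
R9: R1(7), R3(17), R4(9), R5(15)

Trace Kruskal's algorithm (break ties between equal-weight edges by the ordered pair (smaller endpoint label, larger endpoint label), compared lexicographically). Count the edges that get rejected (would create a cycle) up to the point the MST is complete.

Kruskal: consider edges lightest-first.
R1-R9 (7): add — endpoints in different components.
R3-R8 (7): add — endpoints in different components.
R3-R4 (8): add — endpoints in different components.
R4-R8 (8): skip — R4 and R8 already connected.
R3-R5 (9): add — endpoints in different components.
R4-R9 (9): add — endpoints in different components.
Edges rejected before the tree was complete: 1.

1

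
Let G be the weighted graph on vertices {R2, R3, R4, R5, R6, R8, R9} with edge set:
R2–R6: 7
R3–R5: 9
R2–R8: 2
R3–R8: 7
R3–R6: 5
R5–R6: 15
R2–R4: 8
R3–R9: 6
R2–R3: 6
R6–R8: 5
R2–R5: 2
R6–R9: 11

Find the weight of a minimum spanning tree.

28

Prim's algorithm from R5:
Step 1: frontier [R2–R5 2, R3–R5 9, R5–R6 15] → take R2–R5 (2); add R2.
Step 2: frontier [R2–R8 2, R2–R3 6, R2–R6 7, R2–R4 8, R3–R5 9, R5–R6 15] → take R2–R8 (2); add R8.
Step 3: frontier [R2–R3 6, R2–R6 7, R2–R4 8, R3–R5 9, R5–R6 15, R6–R8 5, R3–R8 7] → take R6–R8 (5); add R6.
Step 4: frontier [R2–R3 6, R2–R4 8, R3–R5 9, R3–R6 5, R6–R9 11, R3–R8 7] → take R3–R6 (5); add R3.
Step 5: frontier [R2–R4 8, R3–R9 6, R6–R9 11] → take R3–R9 (6); add R9.
Step 6: frontier [R2–R4 8] → take R2–R4 (8); add R4.
MST edges: R2–R5, R2–R8, R6–R8, R3–R6, R3–R9, R2–R4; total weight 2+2+5+5+6+8 = 28.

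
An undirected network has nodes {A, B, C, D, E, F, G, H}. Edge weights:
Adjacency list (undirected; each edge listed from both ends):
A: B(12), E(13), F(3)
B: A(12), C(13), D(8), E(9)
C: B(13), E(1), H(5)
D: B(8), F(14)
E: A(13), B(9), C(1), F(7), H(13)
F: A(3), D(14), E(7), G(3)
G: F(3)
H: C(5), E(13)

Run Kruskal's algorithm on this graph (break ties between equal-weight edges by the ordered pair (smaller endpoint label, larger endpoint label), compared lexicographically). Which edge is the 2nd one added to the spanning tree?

Kruskal's algorithm — process edges by increasing weight (ties by edge label):
C–E (1): add — endpoints in different components.
A–F (3): add — endpoints in different components.
F–G (3): add — endpoints in different components.
C–H (5): add — endpoints in different components.
E–F (7): add — endpoints in different components.
B–D (8): add — endpoints in different components.
B–E (9): add — endpoints in different components.
The 2nd edge added is A–F.

A-F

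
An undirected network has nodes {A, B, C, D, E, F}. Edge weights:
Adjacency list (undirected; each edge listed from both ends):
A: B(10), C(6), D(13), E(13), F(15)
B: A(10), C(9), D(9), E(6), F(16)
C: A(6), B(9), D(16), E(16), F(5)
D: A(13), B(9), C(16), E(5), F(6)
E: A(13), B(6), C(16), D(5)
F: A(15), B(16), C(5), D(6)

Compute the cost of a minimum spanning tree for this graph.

Grow the tree from F using Prim:
Step 1: cheapest edge leaving the tree is C—F (5); add C.
Step 2: cheapest edge leaving the tree is A—C (6); add A.
Step 3: cheapest edge leaving the tree is D—F (6); add D.
Step 4: cheapest edge leaving the tree is D—E (5); add E.
Step 5: cheapest edge leaving the tree is B—E (6); add B.
MST edges: C—F, A—C, D—F, D—E, B—E; total weight 5+6+6+5+6 = 28.

28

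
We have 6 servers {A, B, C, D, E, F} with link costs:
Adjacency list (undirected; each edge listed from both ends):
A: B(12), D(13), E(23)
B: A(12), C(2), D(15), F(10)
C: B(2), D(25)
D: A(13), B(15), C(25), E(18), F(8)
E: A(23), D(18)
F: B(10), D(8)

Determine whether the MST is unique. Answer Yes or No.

Sort edges by weight, then run Kruskal:
B-C (2): add. Components now {A} {B,C} {D} {E} {F}
D-F (8): add. Components now {A} {B,C} {D,F} {E}
B-F (10): add. Components now {A} {B,C,D,F} {E}
A-B (12): add. Components now {A,B,C,D,F} {E}
A-D (13): skip — A and D already connected.
B-D (15): skip — B and D already connected.
D-E (18): add. Components now {A,B,C,D,E,F}
Every non-tree edge has weight strictly greater than the heaviest edge on the tree path between its endpoints, so the MST is unique.

Yes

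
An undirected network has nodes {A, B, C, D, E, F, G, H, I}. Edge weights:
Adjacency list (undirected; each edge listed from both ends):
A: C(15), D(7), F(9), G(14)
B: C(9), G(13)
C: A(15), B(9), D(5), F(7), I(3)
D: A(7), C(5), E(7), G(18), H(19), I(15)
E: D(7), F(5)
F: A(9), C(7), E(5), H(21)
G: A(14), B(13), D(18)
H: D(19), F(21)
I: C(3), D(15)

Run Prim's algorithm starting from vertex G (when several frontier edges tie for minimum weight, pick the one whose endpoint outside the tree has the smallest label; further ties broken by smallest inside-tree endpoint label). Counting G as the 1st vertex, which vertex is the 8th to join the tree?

F

Prim, starting at G.
Step 1: cheapest edge leaving the tree is B-G (13); add B.
Step 2: cheapest edge leaving the tree is B-C (9); add C.
Step 3: cheapest edge leaving the tree is C-I (3); add I.
Step 4: cheapest edge leaving the tree is C-D (5); add D.
Step 5: cheapest edge leaving the tree is A-D (7); add A.
Step 6: cheapest edge leaving the tree is D-E (7); add E.
Step 7: cheapest edge leaving the tree is E-F (5); add F.
Step 8: cheapest edge leaving the tree is D-H (19); add H.
Vertex order: G, B, C, I, D, A, E, F, H. The 8th vertex is F.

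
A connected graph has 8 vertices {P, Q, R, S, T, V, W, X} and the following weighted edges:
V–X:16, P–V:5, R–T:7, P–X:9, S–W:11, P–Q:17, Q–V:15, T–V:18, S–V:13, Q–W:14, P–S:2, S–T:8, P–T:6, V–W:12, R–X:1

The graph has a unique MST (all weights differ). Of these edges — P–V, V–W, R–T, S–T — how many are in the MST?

2

Kruskal's algorithm — process edges by increasing weight (ties by edge label):
R–X (1): add — endpoints in different components.
P–S (2): add — endpoints in different components.
P–V (5): add — endpoints in different components.
P–T (6): add — endpoints in different components.
R–T (7): add — endpoints in different components.
S–T (8): skip — S and T already connected.
P–X (9): skip — X and P already connected.
S–W (11): add — endpoints in different components.
V–W (12): skip — W and V already connected.
S–V (13): skip — V and S already connected.
Q–W (14): add — endpoints in different components.
MST edge set: {R–X, P–S, P–V, P–T, R–T, S–W, Q–W}.
Of the listed edges, {P–V, R–T} are in the MST → 2.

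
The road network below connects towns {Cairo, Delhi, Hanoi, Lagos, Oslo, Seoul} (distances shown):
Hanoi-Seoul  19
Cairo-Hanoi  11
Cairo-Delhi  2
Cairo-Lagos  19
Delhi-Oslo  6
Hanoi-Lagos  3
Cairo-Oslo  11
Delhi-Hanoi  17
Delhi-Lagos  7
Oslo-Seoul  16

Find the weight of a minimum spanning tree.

34

Prim, starting at Lagos.
Step 1: cheapest edge leaving the tree is Hanoi-Lagos (3); add Hanoi.
Step 2: cheapest edge leaving the tree is Delhi-Lagos (7); add Delhi.
Step 3: cheapest edge leaving the tree is Cairo-Delhi (2); add Cairo.
Step 4: cheapest edge leaving the tree is Delhi-Oslo (6); add Oslo.
Step 5: cheapest edge leaving the tree is Oslo-Seoul (16); add Seoul.
MST edges: Hanoi-Lagos, Delhi-Lagos, Cairo-Delhi, Delhi-Oslo, Oslo-Seoul; total weight 3+7+2+6+16 = 34.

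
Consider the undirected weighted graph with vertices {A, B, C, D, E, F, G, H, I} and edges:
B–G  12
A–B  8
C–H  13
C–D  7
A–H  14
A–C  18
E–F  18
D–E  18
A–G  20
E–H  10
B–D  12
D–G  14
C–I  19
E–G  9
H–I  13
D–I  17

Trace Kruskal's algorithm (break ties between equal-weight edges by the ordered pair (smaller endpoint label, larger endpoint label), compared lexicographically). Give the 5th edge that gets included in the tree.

B-D

Sort edges by weight, then run Kruskal:
C–D (7): add — endpoints in different components.
A–B (8): add — endpoints in different components.
E–G (9): add — endpoints in different components.
E–H (10): add — endpoints in different components.
B–D (12): add — endpoints in different components.
B–G (12): add — endpoints in different components.
C–H (13): skip — C and H already connected.
H–I (13): add — endpoints in different components.
A–H (14): skip — A and H already connected.
D–G (14): skip — D and G already connected.
D–I (17): skip — D and I already connected.
A–C (18): skip — A and C already connected.
D–E (18): skip — D and E already connected.
E–F (18): add — endpoints in different components.
The 5th edge added is B–D.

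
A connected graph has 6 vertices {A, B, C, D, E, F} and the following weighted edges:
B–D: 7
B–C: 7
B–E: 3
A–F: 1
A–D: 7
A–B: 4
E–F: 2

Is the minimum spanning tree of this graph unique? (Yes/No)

Kruskal: consider edges lightest-first.
A–F (1): add — endpoints in different components.
E–F (2): add — endpoints in different components.
B–E (3): add — endpoints in different components.
A–B (4): skip — A and B already connected.
A–D (7): add — endpoints in different components.
B–C (7): add — endpoints in different components.
Non-tree edge B–D has weight 7, equal to the heaviest edge on its tree cycle — swapping gives another MST of the same weight. Not unique.

No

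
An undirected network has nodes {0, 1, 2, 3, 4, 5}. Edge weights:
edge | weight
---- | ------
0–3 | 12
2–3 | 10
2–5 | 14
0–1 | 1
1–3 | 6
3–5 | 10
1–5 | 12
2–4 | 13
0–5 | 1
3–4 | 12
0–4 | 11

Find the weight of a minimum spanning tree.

Kruskal's algorithm — process edges by increasing weight (ties by edge label):
0–1 (1): add. Components now {0,1} {2} {3} {4} {5}
0–5 (1): add. Components now {0,1,5} {2} {3} {4}
1–3 (6): add. Components now {0,1,3,5} {2} {4}
2–3 (10): add. Components now {0,1,2,3,5} {4}
3–5 (10): skip — 3 and 5 already connected.
0–4 (11): add. Components now {0,1,2,3,4,5}
MST edges: 0–1, 0–5, 1–3, 2–3, 0–4; total weight 1+1+6+10+11 = 29.

29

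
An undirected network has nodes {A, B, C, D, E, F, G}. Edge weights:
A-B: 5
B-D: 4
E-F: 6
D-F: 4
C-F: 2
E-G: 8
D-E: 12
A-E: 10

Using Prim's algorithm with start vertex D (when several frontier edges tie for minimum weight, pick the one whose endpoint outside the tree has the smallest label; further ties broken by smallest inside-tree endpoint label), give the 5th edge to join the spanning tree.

E-F

Grow the tree from D using Prim:
Step 1: cheapest edge leaving the tree is B-D (4); add B.
Step 2: cheapest edge leaving the tree is D-F (4); add F.
Step 3: cheapest edge leaving the tree is C-F (2); add C.
Step 4: cheapest edge leaving the tree is A-B (5); add A.
Step 5: cheapest edge leaving the tree is E-F (6); add E.
Step 6: cheapest edge leaving the tree is E-G (8); add G.
The 5th edge added is E-F.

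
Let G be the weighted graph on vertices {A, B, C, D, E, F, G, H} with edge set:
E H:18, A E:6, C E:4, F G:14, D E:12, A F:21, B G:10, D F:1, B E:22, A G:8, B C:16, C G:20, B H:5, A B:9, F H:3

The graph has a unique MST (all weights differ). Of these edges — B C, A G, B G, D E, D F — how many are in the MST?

2

Sort edges by weight, then run Kruskal:
D F (1): add — endpoints in different components.
F H (3): add — endpoints in different components.
C E (4): add — endpoints in different components.
B H (5): add — endpoints in different components.
A E (6): add — endpoints in different components.
A G (8): add — endpoints in different components.
A B (9): add — endpoints in different components.
MST edge set: {D F, F H, C E, B H, A E, A G, A B}.
Of the listed edges, {A G, D F} are in the MST → 2.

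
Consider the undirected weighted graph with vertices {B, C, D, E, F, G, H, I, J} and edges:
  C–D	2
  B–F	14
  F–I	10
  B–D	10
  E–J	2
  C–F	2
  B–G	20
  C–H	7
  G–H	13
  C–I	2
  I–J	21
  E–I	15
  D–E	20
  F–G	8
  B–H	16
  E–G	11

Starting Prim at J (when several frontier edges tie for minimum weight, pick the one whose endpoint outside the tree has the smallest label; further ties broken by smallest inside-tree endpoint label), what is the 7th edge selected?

Prim's algorithm from J:
Step 1: cheapest edge leaving the tree is E–J (2); add E.
Step 2: cheapest edge leaving the tree is E–G (11); add G.
Step 3: cheapest edge leaving the tree is F–G (8); add F.
Step 4: cheapest edge leaving the tree is C–F (2); add C.
Step 5: cheapest edge leaving the tree is C–D (2); add D.
Step 6: cheapest edge leaving the tree is C–I (2); add I.
Step 7: cheapest edge leaving the tree is C–H (7); add H.
Step 8: cheapest edge leaving the tree is B–D (10); add B.
The 7th edge added is C–H.

C-H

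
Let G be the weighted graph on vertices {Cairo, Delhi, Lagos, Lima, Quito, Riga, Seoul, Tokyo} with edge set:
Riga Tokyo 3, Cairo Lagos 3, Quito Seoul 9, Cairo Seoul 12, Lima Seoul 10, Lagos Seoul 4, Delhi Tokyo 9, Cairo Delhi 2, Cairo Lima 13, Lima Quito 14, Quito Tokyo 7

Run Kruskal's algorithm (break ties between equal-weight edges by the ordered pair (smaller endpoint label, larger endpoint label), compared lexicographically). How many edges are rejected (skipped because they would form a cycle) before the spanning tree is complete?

1

Kruskal's algorithm — process edges by increasing weight (ties by edge label):
Cairo Delhi (2): add — endpoints in different components.
Cairo Lagos (3): add — endpoints in different components.
Riga Tokyo (3): add — endpoints in different components.
Lagos Seoul (4): add — endpoints in different components.
Quito Tokyo (7): add — endpoints in different components.
Delhi Tokyo (9): add — endpoints in different components.
Quito Seoul (9): skip — Quito and Seoul already connected.
Lima Seoul (10): add — endpoints in different components.
Edges rejected before the tree was complete: 1.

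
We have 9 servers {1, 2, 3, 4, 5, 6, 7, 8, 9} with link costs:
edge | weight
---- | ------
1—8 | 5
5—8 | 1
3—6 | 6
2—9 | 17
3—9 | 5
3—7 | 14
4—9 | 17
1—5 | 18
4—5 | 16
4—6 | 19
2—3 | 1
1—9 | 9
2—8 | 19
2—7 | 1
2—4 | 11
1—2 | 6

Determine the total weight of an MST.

36

Sort edges by weight, then run Kruskal:
2—3 (1): add — endpoints in different components.
2—7 (1): add — endpoints in different components.
5—8 (1): add — endpoints in different components.
1—8 (5): add — endpoints in different components.
3—9 (5): add — endpoints in different components.
1—2 (6): add — endpoints in different components.
3—6 (6): add — endpoints in different components.
1—9 (9): skip — 1 and 9 already connected.
2—4 (11): add — endpoints in different components.
MST edges: 2—3, 2—7, 5—8, 1—8, 3—9, 1—2, 3—6, 2—4; total weight 1+1+1+5+5+6+6+11 = 36.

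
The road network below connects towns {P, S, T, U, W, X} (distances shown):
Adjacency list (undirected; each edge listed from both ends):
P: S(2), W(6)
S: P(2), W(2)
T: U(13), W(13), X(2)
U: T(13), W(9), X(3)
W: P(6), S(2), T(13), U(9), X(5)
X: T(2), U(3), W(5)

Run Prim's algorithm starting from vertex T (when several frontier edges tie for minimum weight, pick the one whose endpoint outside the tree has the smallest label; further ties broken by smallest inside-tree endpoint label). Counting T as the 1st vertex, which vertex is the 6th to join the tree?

P

Prim, starting at T.
Step 1: frontier [T–X 2, T–U 13, T–W 13] → take T–X (2); add X.
Step 2: frontier [T–U 13, T–W 13, U–X 3, W–X 5] → take U–X (3); add U.
Step 3: frontier [T–W 13, U–W 9, W–X 5] → take W–X (5); add W.
Step 4: frontier [S–W 2, P–W 6] → take S–W (2); add S.
Step 5: frontier [P–S 2, P–W 6] → take P–S (2); add P.
Vertex order: T, X, U, W, S, P. The 6th vertex is P.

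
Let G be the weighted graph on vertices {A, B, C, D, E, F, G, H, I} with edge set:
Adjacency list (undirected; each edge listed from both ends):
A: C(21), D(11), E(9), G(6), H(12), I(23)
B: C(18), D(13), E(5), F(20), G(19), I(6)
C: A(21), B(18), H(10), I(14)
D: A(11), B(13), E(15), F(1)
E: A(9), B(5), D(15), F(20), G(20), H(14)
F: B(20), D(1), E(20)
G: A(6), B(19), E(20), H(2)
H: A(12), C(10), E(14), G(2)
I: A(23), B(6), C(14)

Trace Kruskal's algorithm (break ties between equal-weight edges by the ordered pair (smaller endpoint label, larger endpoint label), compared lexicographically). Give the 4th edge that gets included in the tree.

Sort edges by weight, then run Kruskal:
D–F (1): add — endpoints in different components.
G–H (2): add — endpoints in different components.
B–E (5): add — endpoints in different components.
A–G (6): add — endpoints in different components.
B–I (6): add — endpoints in different components.
A–E (9): add — endpoints in different components.
C–H (10): add — endpoints in different components.
A–D (11): add — endpoints in different components.
The 4th edge added is A–G.

A-G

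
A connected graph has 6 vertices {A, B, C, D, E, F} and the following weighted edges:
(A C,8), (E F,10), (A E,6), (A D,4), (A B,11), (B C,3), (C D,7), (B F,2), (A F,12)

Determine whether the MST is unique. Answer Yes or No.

Kruskal's algorithm — process edges by increasing weight (ties by edge label):
B F (2): add — endpoints in different components.
B C (3): add — endpoints in different components.
A D (4): add — endpoints in different components.
A E (6): add — endpoints in different components.
C D (7): add — endpoints in different components.
Every non-tree edge has weight strictly greater than the heaviest edge on the tree path between its endpoints, so the MST is unique.

Yes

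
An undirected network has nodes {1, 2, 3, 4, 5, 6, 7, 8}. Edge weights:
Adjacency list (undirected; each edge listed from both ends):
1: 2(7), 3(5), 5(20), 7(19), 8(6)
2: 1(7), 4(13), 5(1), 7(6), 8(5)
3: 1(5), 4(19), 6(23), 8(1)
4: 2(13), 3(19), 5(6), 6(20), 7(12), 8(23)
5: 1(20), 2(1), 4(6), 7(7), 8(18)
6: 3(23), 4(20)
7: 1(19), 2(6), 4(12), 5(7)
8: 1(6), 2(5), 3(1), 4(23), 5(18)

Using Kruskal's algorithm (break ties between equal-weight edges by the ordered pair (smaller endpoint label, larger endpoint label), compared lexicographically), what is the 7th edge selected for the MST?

4-6

Kruskal's algorithm — process edges by increasing weight (ties by edge label):
2—5 (1): add — endpoints in different components.
3—8 (1): add — endpoints in different components.
1—3 (5): add — endpoints in different components.
2—8 (5): add — endpoints in different components.
1—8 (6): skip — 1 and 8 already connected.
2—7 (6): add — endpoints in different components.
4—5 (6): add — endpoints in different components.
1—2 (7): skip — 1 and 2 already connected.
5—7 (7): skip — 5 and 7 already connected.
4—7 (12): skip — 4 and 7 already connected.
2—4 (13): skip — 2 and 4 already connected.
5—8 (18): skip — 5 and 8 already connected.
1—7 (19): skip — 1 and 7 already connected.
3—4 (19): skip — 3 and 4 already connected.
1—5 (20): skip — 1 and 5 already connected.
4—6 (20): add — endpoints in different components.
The 7th edge added is 4—6.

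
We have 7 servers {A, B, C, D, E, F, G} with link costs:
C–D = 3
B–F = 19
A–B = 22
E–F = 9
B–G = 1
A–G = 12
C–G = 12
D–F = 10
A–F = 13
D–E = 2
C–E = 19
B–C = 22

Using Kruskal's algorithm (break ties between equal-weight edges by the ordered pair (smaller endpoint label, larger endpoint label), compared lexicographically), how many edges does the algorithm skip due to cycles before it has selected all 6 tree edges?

1

Kruskal: consider edges lightest-first.
B–G (1): add. Components now {A} {B,G} {C} {D} {E} {F}
D–E (2): add. Components now {A} {B,G} {C} {D,E} {F}
C–D (3): add. Components now {A} {B,G} {C,D,E} {F}
E–F (9): add. Components now {A} {B,G} {C,D,E,F}
D–F (10): skip — D and F already connected.
A–G (12): add. Components now {A,B,G} {C,D,E,F}
C–G (12): add. Components now {A,B,C,D,E,F,G}
Edges rejected before the tree was complete: 1.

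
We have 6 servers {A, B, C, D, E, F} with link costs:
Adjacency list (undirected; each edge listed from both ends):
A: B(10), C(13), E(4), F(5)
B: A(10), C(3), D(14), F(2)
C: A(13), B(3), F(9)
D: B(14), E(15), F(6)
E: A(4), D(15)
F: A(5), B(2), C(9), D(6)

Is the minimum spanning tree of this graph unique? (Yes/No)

Yes

Kruskal: consider edges lightest-first.
B F (2): add — endpoints in different components.
B C (3): add — endpoints in different components.
A E (4): add — endpoints in different components.
A F (5): add — endpoints in different components.
D F (6): add — endpoints in different components.
Every non-tree edge has weight strictly greater than the heaviest edge on the tree path between its endpoints, so the MST is unique.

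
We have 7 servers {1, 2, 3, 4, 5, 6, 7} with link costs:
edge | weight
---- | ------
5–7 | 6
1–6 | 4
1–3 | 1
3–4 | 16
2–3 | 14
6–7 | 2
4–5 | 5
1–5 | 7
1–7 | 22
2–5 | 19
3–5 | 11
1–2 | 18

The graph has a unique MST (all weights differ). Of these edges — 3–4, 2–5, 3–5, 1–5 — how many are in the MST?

Kruskal's algorithm — process edges by increasing weight (ties by edge label):
1–3 (1): add. Components now {1,3} {2} {4} {5} {6} {7}
6–7 (2): add. Components now {1,3} {2} {4} {5} {6,7}
1–6 (4): add. Components now {1,3,6,7} {2} {4} {5}
4–5 (5): add. Components now {1,3,6,7} {2} {4,5}
5–7 (6): add. Components now {1,3,4,5,6,7} {2}
1–5 (7): skip — 1 and 5 already connected.
3–5 (11): skip — 3 and 5 already connected.
2–3 (14): add. Components now {1,2,3,4,5,6,7}
MST edge set: {1–3, 6–7, 1–6, 4–5, 5–7, 2–3}.
Of the listed edges, {} are in the MST → 0.

0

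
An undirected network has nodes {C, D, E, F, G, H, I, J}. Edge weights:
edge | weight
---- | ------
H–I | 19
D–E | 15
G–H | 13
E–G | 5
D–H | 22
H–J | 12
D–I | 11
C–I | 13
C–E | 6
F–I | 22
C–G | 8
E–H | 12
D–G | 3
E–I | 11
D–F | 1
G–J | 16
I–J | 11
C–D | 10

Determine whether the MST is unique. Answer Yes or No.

No

Kruskal's algorithm — process edges by increasing weight (ties by edge label):
D–F (1): add — endpoints in different components.
D–G (3): add — endpoints in different components.
E–G (5): add — endpoints in different components.
C–E (6): add — endpoints in different components.
C–G (8): skip — C and G already connected.
C–D (10): skip — C and D already connected.
D–I (11): add — endpoints in different components.
E–I (11): skip — E and I already connected.
I–J (11): add — endpoints in different components.
E–H (12): add — endpoints in different components.
Non-tree edge E–I has weight 11, equal to the heaviest edge on its tree cycle — swapping gives another MST of the same weight. Not unique.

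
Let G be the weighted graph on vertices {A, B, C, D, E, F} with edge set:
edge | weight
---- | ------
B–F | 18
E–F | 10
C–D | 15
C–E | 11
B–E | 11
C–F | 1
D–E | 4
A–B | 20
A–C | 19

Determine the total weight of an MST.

45

Kruskal's algorithm — process edges by increasing weight (ties by edge label):
C–F (1): add. Components now {A} {B} {C,F} {D} {E}
D–E (4): add. Components now {A} {B} {C,F} {D,E}
E–F (10): add. Components now {A} {B} {C,D,E,F}
B–E (11): add. Components now {A} {B,C,D,E,F}
C–E (11): skip — C and E already connected.
C–D (15): skip — C and D already connected.
B–F (18): skip — B and F already connected.
A–C (19): add. Components now {A,B,C,D,E,F}
MST edges: C–F, D–E, E–F, B–E, A–C; total weight 1+4+10+11+19 = 45.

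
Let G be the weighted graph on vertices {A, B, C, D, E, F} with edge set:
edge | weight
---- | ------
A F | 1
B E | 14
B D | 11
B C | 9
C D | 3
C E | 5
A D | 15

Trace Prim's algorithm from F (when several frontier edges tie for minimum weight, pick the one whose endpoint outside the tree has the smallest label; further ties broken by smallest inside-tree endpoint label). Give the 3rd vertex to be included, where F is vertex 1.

D

Prim, starting at F.
Step 1: frontier [A F 1] → take A F (1); add A.
Step 2: frontier [A D 15] → take A D (15); add D.
Step 3: frontier [C D 3, B D 11] → take C D (3); add C.
Step 4: frontier [C E 5, B C 9, B D 11] → take C E (5); add E.
Step 5: frontier [B C 9, B D 11, B E 14] → take B C (9); add B.
Vertex order: F, A, D, C, E, B. The 3rd vertex is D.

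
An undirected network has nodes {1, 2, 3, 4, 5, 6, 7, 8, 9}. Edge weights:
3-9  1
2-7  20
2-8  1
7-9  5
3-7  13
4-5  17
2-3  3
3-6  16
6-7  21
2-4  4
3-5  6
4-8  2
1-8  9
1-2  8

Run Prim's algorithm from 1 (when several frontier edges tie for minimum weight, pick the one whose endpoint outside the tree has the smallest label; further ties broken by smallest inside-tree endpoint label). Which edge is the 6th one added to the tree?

7-9

Prim's algorithm from 1:
Step 1: cheapest edge leaving the tree is 1-2 (8); add 2.
Step 2: cheapest edge leaving the tree is 2-8 (1); add 8.
Step 3: cheapest edge leaving the tree is 4-8 (2); add 4.
Step 4: cheapest edge leaving the tree is 2-3 (3); add 3.
Step 5: cheapest edge leaving the tree is 3-9 (1); add 9.
Step 6: cheapest edge leaving the tree is 7-9 (5); add 7.
Step 7: cheapest edge leaving the tree is 3-5 (6); add 5.
Step 8: cheapest edge leaving the tree is 3-6 (16); add 6.
The 6th edge added is 7-9.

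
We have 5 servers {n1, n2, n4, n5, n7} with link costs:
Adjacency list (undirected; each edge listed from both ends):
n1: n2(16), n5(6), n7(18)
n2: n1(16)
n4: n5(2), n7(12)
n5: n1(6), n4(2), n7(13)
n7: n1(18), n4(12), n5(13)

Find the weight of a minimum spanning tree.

Prim, starting at n2.
Step 1: cheapest edge leaving the tree is n1–n2 (16); add n1.
Step 2: cheapest edge leaving the tree is n1–n5 (6); add n5.
Step 3: cheapest edge leaving the tree is n4–n5 (2); add n4.
Step 4: cheapest edge leaving the tree is n4–n7 (12); add n7.
MST edges: n1–n2, n1–n5, n4–n5, n4–n7; total weight 16+6+2+12 = 36.

36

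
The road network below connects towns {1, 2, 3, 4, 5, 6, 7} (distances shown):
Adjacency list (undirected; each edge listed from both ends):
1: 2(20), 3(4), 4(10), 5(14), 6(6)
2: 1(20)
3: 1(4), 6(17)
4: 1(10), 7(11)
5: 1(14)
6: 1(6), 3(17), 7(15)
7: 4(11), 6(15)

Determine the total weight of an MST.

Sort edges by weight, then run Kruskal:
1-3 (4): add — endpoints in different components.
1-6 (6): add — endpoints in different components.
1-4 (10): add — endpoints in different components.
4-7 (11): add — endpoints in different components.
1-5 (14): add — endpoints in different components.
6-7 (15): skip — 6 and 7 already connected.
3-6 (17): skip — 3 and 6 already connected.
1-2 (20): add — endpoints in different components.
MST edges: 1-3, 1-6, 1-4, 4-7, 1-5, 1-2; total weight 4+6+10+11+14+20 = 65.

65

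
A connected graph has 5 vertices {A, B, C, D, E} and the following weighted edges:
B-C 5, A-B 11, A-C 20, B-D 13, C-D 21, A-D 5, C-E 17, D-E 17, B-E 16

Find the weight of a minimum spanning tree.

37

Kruskal: consider edges lightest-first.
A-D (5): add — endpoints in different components.
B-C (5): add — endpoints in different components.
A-B (11): add — endpoints in different components.
B-D (13): skip — B and D already connected.
B-E (16): add — endpoints in different components.
MST edges: A-D, B-C, A-B, B-E; total weight 5+5+11+16 = 37.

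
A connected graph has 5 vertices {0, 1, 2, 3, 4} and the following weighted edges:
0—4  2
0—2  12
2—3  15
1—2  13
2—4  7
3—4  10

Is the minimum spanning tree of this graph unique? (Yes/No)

Sort edges by weight, then run Kruskal:
0—4 (2): add. Components now {0,4} {1} {2} {3}
2—4 (7): add. Components now {0,2,4} {1} {3}
3—4 (10): add. Components now {0,2,3,4} {1}
0—2 (12): skip — 0 and 2 already connected.
1—2 (13): add. Components now {0,1,2,3,4}
Every non-tree edge has weight strictly greater than the heaviest edge on the tree path between its endpoints, so the MST is unique.

Yes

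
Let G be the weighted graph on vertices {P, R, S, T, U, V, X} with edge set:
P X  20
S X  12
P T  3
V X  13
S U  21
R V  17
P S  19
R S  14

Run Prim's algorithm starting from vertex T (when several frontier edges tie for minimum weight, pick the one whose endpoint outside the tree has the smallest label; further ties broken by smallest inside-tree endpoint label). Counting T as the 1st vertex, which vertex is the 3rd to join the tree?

Prim's algorithm from T:
Step 1: cheapest edge leaving the tree is P T (3); add P.
Step 2: cheapest edge leaving the tree is P S (19); add S.
Step 3: cheapest edge leaving the tree is S X (12); add X.
Step 4: cheapest edge leaving the tree is V X (13); add V.
Step 5: cheapest edge leaving the tree is R S (14); add R.
Step 6: cheapest edge leaving the tree is S U (21); add U.
Vertex order: T, P, S, X, V, R, U. The 3rd vertex is S.

S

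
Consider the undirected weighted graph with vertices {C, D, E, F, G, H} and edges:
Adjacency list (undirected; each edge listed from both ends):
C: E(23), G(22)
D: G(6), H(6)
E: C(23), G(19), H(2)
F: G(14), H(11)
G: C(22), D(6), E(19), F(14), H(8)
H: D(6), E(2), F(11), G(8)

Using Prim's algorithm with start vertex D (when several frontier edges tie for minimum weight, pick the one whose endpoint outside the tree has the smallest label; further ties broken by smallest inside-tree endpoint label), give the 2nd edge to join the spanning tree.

D-H

Grow the tree from D using Prim:
Step 1: cheapest edge leaving the tree is D-G (6); add G.
Step 2: cheapest edge leaving the tree is D-H (6); add H.
Step 3: cheapest edge leaving the tree is E-H (2); add E.
Step 4: cheapest edge leaving the tree is F-H (11); add F.
Step 5: cheapest edge leaving the tree is C-G (22); add C.
The 2nd edge added is D-H.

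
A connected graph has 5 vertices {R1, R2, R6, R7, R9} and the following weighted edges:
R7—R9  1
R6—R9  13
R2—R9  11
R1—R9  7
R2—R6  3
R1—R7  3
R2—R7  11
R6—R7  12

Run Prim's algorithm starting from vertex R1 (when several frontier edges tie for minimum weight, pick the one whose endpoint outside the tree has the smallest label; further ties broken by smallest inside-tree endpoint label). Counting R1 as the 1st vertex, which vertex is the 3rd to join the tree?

R9

Grow the tree from R1 using Prim:
Step 1: cheapest edge leaving the tree is R1—R7 (3); add R7.
Step 2: cheapest edge leaving the tree is R7—R9 (1); add R9.
Step 3: cheapest edge leaving the tree is R2—R7 (11); add R2.
Step 4: cheapest edge leaving the tree is R2—R6 (3); add R6.
Vertex order: R1, R7, R9, R2, R6. The 3rd vertex is R9.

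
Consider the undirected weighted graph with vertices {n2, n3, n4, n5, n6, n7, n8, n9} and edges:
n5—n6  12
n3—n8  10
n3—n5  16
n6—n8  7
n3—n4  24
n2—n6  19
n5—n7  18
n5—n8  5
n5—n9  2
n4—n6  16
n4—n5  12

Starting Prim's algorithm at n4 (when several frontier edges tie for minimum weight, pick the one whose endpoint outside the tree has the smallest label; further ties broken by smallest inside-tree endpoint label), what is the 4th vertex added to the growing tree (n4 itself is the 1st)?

Prim's algorithm from n4:
Step 1: frontier [n4—n5 12, n4—n6 16, n3—n4 24] → take n4—n5 (12); add n5.
Step 2: frontier [n4—n6 16, n3—n4 24, n5—n9 2, n5—n8 5, n5—n6 12, n3—n5 16, n5—n7 18] → take n5—n9 (2); add n9.
Step 3: frontier [n4—n6 16, n3—n4 24, n5—n8 5, n5—n6 12, n3—n5 16, n5—n7 18] → take n5—n8 (5); add n8.
Step 4: frontier [n4—n6 16, n3—n4 24, n5—n6 12, n3—n5 16, n5—n7 18, n6—n8 7, n3—n8 10] → take n6—n8 (7); add n6.
Step 5: frontier [n3—n4 24, n3—n5 16, n5—n7 18, n2—n6 19, n3—n8 10] → take n3—n8 (10); add n3.
Step 6: frontier [n5—n7 18, n2—n6 19] → take n5—n7 (18); add n7.
Step 7: frontier [n2—n6 19] → take n2—n6 (19); add n2.
Vertex order: n4, n5, n9, n8, n6, n3, n7, n2. The 4th vertex is n8.

n8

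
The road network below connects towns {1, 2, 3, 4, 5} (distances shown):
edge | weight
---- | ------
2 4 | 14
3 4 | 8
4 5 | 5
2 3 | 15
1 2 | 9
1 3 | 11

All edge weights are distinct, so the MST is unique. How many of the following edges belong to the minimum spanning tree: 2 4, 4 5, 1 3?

Kruskal's algorithm — process edges by increasing weight (ties by edge label):
4 5 (5): add. Components now {1} {2} {3} {4,5}
3 4 (8): add. Components now {1} {2} {3,4,5}
1 2 (9): add. Components now {1,2} {3,4,5}
1 3 (11): add. Components now {1,2,3,4,5}
MST edge set: {4 5, 3 4, 1 2, 1 3}.
Of the listed edges, {4 5, 1 3} are in the MST → 2.

2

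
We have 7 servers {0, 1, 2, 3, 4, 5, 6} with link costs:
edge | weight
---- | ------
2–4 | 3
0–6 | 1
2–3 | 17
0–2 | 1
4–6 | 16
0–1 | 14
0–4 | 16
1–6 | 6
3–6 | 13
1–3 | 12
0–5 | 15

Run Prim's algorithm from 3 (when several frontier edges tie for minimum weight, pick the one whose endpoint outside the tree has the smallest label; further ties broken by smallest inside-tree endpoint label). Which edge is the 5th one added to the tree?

Prim's algorithm from 3:
Step 1: cheapest edge leaving the tree is 1–3 (12); add 1.
Step 2: cheapest edge leaving the tree is 1–6 (6); add 6.
Step 3: cheapest edge leaving the tree is 0–6 (1); add 0.
Step 4: cheapest edge leaving the tree is 0–2 (1); add 2.
Step 5: cheapest edge leaving the tree is 2–4 (3); add 4.
Step 6: cheapest edge leaving the tree is 0–5 (15); add 5.
The 5th edge added is 2–4.

2-4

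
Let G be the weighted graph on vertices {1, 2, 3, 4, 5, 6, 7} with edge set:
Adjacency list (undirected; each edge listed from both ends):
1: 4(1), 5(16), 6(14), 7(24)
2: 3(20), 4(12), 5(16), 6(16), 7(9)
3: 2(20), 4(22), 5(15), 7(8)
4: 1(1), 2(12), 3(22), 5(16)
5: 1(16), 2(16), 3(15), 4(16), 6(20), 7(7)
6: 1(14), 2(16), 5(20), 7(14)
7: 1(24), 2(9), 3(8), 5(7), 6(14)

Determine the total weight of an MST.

Sort edges by weight, then run Kruskal:
1–4 (1): add — endpoints in different components.
5–7 (7): add — endpoints in different components.
3–7 (8): add — endpoints in different components.
2–7 (9): add — endpoints in different components.
2–4 (12): add — endpoints in different components.
1–6 (14): add — endpoints in different components.
MST edges: 1–4, 5–7, 3–7, 2–7, 2–4, 1–6; total weight 1+7+8+9+12+14 = 51.

51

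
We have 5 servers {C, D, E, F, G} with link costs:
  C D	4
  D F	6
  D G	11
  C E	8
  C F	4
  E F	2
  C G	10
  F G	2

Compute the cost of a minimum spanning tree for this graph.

Kruskal's algorithm — process edges by increasing weight (ties by edge label):
E F (2): add. Components now {C} {D} {E,F} {G}
F G (2): add. Components now {C} {D} {E,F,G}
C D (4): add. Components now {C,D} {E,F,G}
C F (4): add. Components now {C,D,E,F,G}
MST edges: E F, F G, C D, C F; total weight 2+2+4+4 = 12.

12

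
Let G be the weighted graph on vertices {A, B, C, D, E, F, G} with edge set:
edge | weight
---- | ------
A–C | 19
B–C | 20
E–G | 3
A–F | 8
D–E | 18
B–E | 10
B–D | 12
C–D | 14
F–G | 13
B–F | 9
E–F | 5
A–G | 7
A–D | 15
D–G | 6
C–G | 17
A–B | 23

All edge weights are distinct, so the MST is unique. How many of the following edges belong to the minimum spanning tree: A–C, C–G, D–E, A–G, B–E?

Kruskal: consider edges lightest-first.
E–G (3): add — endpoints in different components.
E–F (5): add — endpoints in different components.
D–G (6): add — endpoints in different components.
A–G (7): add — endpoints in different components.
A–F (8): skip — A and F already connected.
B–F (9): add — endpoints in different components.
B–E (10): skip — B and E already connected.
B–D (12): skip — B and D already connected.
F–G (13): skip — F and G already connected.
C–D (14): add — endpoints in different components.
MST edge set: {E–G, E–F, D–G, A–G, B–F, C–D}.
Of the listed edges, {A–G} are in the MST → 1.

1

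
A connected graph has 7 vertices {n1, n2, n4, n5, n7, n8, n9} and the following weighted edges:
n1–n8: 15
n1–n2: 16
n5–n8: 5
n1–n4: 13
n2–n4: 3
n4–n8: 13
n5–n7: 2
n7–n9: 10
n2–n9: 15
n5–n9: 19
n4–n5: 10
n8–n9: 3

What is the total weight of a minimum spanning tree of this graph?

36

Kruskal: consider edges lightest-first.
n5–n7 (2): add — endpoints in different components.
n2–n4 (3): add — endpoints in different components.
n8–n9 (3): add — endpoints in different components.
n5–n8 (5): add — endpoints in different components.
n4–n5 (10): add — endpoints in different components.
n7–n9 (10): skip — n7 and n9 already connected.
n1–n4 (13): add — endpoints in different components.
MST edges: n5–n7, n2–n4, n8–n9, n5–n8, n4–n5, n1–n4; total weight 2+3+3+5+10+13 = 36.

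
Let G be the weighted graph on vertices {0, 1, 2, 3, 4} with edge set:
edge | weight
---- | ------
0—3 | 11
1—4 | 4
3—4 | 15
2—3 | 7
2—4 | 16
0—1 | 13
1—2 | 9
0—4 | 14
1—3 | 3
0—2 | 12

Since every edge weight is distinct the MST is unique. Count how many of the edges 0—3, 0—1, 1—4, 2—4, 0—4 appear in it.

2

Kruskal: consider edges lightest-first.
1—3 (3): add. Components now {0} {1,3} {2} {4}
1—4 (4): add. Components now {0} {1,3,4} {2}
2—3 (7): add. Components now {0} {1,2,3,4}
1—2 (9): skip — 1 and 2 already connected.
0—3 (11): add. Components now {0,1,2,3,4}
MST edge set: {1—3, 1—4, 2—3, 0—3}.
Of the listed edges, {0—3, 1—4} are in the MST → 2.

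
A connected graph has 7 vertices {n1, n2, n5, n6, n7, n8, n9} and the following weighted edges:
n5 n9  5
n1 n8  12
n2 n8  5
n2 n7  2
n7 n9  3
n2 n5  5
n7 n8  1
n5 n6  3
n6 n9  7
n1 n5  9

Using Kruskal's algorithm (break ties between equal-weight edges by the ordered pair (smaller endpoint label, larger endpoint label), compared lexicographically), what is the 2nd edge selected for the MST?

n2-n7

Kruskal: consider edges lightest-first.
n7 n8 (1): add. Components now {n7,n8} {n6} {n1} {n5} {n9} {n2}
n2 n7 (2): add. Components now {n2,n7,n8} {n6} {n1} {n5} {n9}
n5 n6 (3): add. Components now {n2,n7,n8} {n5,n6} {n1} {n9}
n7 n9 (3): add. Components now {n2,n7,n8,n9} {n5,n6} {n1}
n2 n5 (5): add. Components now {n2,n5,n6,n7,n8,n9} {n1}
n2 n8 (5): skip — n8 and n2 already connected.
n5 n9 (5): skip — n5 and n9 already connected.
n6 n9 (7): skip — n6 and n9 already connected.
n1 n5 (9): add. Components now {n1,n2,n5,n6,n7,n8,n9}
The 2nd edge added is n2 n7.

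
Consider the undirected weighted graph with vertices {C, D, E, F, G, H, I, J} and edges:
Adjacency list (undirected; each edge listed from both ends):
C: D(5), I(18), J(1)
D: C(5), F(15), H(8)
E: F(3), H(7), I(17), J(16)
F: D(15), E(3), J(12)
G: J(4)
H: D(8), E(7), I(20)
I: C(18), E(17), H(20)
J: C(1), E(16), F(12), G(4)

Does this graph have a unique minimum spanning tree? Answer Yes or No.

Yes

Sort edges by weight, then run Kruskal:
C–J (1): add — endpoints in different components.
E–F (3): add — endpoints in different components.
G–J (4): add — endpoints in different components.
C–D (5): add — endpoints in different components.
E–H (7): add — endpoints in different components.
D–H (8): add — endpoints in different components.
F–J (12): skip — F and J already connected.
D–F (15): skip — D and F already connected.
E–J (16): skip — E and J already connected.
E–I (17): add — endpoints in different components.
Every non-tree edge has weight strictly greater than the heaviest edge on the tree path between its endpoints, so the MST is unique.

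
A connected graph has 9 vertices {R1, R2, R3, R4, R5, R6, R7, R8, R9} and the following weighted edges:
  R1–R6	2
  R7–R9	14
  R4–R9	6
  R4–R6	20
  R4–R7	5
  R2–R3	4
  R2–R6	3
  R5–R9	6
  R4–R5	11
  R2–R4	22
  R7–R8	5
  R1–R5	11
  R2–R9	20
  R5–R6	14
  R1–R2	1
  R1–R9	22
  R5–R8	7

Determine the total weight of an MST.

Sort edges by weight, then run Kruskal:
R1–R2 (1): add — endpoints in different components.
R1–R6 (2): add — endpoints in different components.
R2–R6 (3): skip — R2 and R6 already connected.
R2–R3 (4): add — endpoints in different components.
R4–R7 (5): add — endpoints in different components.
R7–R8 (5): add — endpoints in different components.
R4–R9 (6): add — endpoints in different components.
R5–R9 (6): add — endpoints in different components.
R5–R8 (7): skip — R5 and R8 already connected.
R1–R5 (11): add — endpoints in different components.
MST edges: R1–R2, R1–R6, R2–R3, R4–R7, R7–R8, R4–R9, R5–R9, R1–R5; total weight 1+2+4+5+5+6+6+11 = 40.

40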